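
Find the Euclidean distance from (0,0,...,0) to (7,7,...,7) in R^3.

d = √(7² + 7² + ... + 7²) [3 terms] = √(3·7²) = 7√3 ≈ 12.1244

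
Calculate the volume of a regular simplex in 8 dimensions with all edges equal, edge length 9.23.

For a regular n-simplex with edge a, V = (a^n / n!)·√((n+1)/2^n). With a=9.23, n=8: V ≈ 244.96.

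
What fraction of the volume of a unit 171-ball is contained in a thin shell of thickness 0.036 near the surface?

V(inner)/V(outer) = ((1-0.036)/1)^171 ≈ 0.001893, so the shell fraction is 0.998107.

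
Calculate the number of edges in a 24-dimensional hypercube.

Each of the 2^24 = 16777216 vertices has degree 24; total edges = 24·2^24/2 = 201326592.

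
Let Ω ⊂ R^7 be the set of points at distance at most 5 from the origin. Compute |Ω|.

V = 250000·π^3/21 ≈ 369122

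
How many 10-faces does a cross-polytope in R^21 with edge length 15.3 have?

f_10(21-orthoplex) = 2^11 · (21 choose 11) = 722362368.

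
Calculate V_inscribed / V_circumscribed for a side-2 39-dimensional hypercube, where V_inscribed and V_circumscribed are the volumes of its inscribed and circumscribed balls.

Volume scales as r^n, and r_in/r_out = 1/√39, giving (1/√39)^39 ≈ 9.42411e-32.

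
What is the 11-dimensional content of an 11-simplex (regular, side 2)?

Volume = 2^11 · √(12/2^11) / 11! ≈ 3.92735e-06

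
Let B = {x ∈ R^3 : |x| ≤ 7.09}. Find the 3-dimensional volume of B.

Volume = π^{3/2}·(7.09)^3/Γ(5/2) ≈ 1492.89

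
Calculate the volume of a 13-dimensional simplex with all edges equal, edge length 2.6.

V = (2.6^13 / 13!) · √((13+1) / 2^13) ≈ 1.64718e-06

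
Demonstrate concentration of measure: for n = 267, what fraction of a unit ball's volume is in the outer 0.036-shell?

1 - (1-0.036)^267 ≈ 0.999944 ≈ 99.9944%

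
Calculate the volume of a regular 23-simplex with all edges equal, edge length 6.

For a regular n-simplex with edge a, V = (a^n / n!)·√((n+1)/2^n). With a=6, n=23: V ≈ 5.16708e-08.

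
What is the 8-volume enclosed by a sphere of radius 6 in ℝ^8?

V = 69984·π^4 ≈ 6.81708e+06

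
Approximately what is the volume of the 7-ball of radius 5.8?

Volume = π^{7/2}·(5.8)^7/Γ(9/2) ≈ 1.04322e+06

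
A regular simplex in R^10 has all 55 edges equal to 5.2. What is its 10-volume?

Volume = 5.2^10 · √(11/2^10) / 10! ≈ 0.412873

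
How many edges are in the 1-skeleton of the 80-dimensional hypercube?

An n-cube has n·2^(n-1) edges. With n = 80: 80·604462909807314587353088 = 48357032784585166988247040.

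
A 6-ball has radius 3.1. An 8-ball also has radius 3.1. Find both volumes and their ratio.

V_6(3.1) ≈ 4586.36. V_8(3.1) ≈ 34616.4. Ratio V_6/V_8 ≈ 0.1325.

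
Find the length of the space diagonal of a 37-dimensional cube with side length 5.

d = √(5² + 5² + ... + 5²) [37 terms] = √(37·5²) = 5√37 ≈ 30.4138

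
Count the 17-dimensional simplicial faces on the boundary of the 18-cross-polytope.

An n-cross-polytope has 2^(k+1)·C(n,k+1) k-faces. Here 2^18·C(18,18) = 262144·1 = 262144.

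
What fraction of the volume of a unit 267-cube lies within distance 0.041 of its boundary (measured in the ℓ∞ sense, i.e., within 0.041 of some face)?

The inner cube has side 1-2·0.041 = 0.918 and volume (0.918)^267 ≈ 1.199e-10, so the shell holds 1 - 1.199e-10 of the volume.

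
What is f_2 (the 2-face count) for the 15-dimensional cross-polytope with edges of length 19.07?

An n-cross-polytope has 2^(k+1)·C(n,k+1) k-faces. Here 2^3·C(15,3) = 8·455 = 3640.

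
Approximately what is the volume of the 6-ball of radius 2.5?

V = 15625·π^3/384 ≈ 1261.65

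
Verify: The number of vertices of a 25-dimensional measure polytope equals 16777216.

False. The 25-cube has 2^25 = 33554432 vertices.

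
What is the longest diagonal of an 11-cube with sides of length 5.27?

||(5.27,5.27,...,5.27)|| = √(11)·5.27 ≈ 17.4786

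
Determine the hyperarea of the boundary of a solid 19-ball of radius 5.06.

|∂B_19(5.06)| ≈ 4.18842e+12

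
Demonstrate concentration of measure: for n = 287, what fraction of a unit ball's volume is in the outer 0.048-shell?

1 - (1-0.048)^287 ≈ 0.9999992607 ≈ 99.999926%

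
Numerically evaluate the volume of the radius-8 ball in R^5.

Volume = π^{5/2}·(8)^5/Γ(7/2) = 262144·π^2/15 ≈ 172484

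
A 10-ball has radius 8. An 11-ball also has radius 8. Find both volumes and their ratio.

V_10(8) ≈ 2.73822e+09. V_11(8) ≈ 1.61843e+10. Ratio V_10/V_11 ≈ 0.1692.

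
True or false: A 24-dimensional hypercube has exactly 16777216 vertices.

True. The 24-cube has 2^24 = 16777216 vertices.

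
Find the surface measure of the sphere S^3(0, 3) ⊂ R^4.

S_4(3) = 2·π^(4/2)·(3)^3 / Γ(4/2) = 54·π^2 ≈ 532.959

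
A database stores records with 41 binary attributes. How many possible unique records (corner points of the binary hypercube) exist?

Each vertex is a binary string of length 41, so there are 2^41 = 2199023255552.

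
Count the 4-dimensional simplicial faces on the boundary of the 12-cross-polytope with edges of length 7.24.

f_4(12-orthoplex) = 2^5 · (12 choose 5) = 25344.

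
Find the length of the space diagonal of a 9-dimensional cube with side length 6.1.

d = √(6.1² + 6.1² + ... + 6.1²) [9 terms] = √(9·6.1²) = 6.1√9 = 18.3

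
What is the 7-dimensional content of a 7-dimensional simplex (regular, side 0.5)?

V_7 = √(8) · 0.5^7 / (7! · 2^(7/2)) ≈ 3.87525e-07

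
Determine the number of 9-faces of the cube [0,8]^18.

Choose 9 of 18 axes to span the face (C(18,9) = 48620 ways), then fix each of the remaining 9 coordinates at one of its two extreme values (2^9 = 512 ways): 48620·512 = 24893440.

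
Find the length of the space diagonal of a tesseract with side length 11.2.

Diagonal = √4 · 11.2 = 22.4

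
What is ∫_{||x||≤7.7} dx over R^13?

The n-ball volume is π^(n/2)·r^n/Γ(n/2+1). With n=13, r=7.7: V ≈ 3.04594e+11.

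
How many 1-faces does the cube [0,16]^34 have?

Number of 1-faces = C(34,1)·2^(34-1) = 34·8589934592 = 292057776128.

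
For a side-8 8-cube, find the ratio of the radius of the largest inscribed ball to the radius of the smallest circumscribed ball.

Ratio = (s/2)/(s√8/2) = 8^(-1/2) ≈ 0.353553.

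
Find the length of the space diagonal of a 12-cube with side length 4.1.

The space diagonal of an n-cube of side s is s√n. Here 4.1·√12 ≈ 14.2028.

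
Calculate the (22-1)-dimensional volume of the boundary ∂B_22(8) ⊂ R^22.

S = n·V_n(r)/r = 22·V_22(8)/8 (volume-to-surface relation), giving 72057594037927936·π^11/14175 ≈ 1.49556e+18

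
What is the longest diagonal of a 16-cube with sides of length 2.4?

Diagonal = √16 · 2.4 = 9.6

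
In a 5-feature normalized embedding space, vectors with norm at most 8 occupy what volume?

V_5(8) = π^(5/2) · (8)^5 / Γ(5/2 + 1) = 262144·π^2/15 ≈ 172484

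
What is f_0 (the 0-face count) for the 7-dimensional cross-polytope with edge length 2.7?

Each 0-face is the convex hull of 1 vertex, one chosen as ±e_i from each of 1 distinct axis: 2^1·C(7,1) = 14.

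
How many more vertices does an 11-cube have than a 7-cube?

The 11-cube has 2^11 = 2048 vertices. The 7-cube has 2^7 = 128 vertices. Difference: 2048 - 128 = 1920.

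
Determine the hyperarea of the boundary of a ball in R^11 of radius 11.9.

S = n·V_n(r)/r = 11·V_11(11.9)/11.9 (volume-to-surface relation), giving 1.18023e+12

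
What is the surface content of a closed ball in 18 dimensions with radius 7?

S = n·V_n(r)/r = 18·V_18(7)/7 (volume-to-surface relation), giving 33232930569601·π^9/2880 ≈ 3.43974e+14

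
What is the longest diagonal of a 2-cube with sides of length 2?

d = √(2² + 2² + ... + 2²) [2 terms] = √(2·2²) = 2√2 ≈ 2.82843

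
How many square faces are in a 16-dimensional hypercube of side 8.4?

Number of 2-faces = C(16,2) · 2^(16-2) = 120 · 16384 = 1966080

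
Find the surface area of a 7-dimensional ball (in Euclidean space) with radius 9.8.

The surface area of an n-ball is 2π^(n/2) r^(n-1) / Γ(n/2). For n=7, r=9.8: 2.92978e+07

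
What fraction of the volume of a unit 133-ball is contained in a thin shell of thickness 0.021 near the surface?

Shell fraction = 1 - (1-0.021)^133 ≈ 0.940557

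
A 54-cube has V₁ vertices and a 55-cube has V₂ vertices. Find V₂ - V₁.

V₁ = 2^54 = 18014398509481984. V₂ = 2^55 = 36028797018963968. V₂ - V₁ = 18014398509481984.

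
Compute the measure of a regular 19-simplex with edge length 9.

Volume = 9^19 · √(20/2^19) / 19! ≈ 0.0685872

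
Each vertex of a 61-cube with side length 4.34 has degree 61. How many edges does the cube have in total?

Each of the 2^61 = 2305843009213693952 vertices has degree 61; total edges = 61·2^61/2 = 70328211781017665536.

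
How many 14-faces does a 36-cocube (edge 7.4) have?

Each 14-face is the convex hull of 15 vertices, one chosen as ±e_i from each of 15 distinct axes: 2^15·C(36,15) = 182449031086080.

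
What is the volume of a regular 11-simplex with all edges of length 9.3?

V = (9.3^11 / 11!) · √((11+1) / 2^11) ≈ 86.3142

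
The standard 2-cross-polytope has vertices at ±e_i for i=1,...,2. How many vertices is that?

The 2-dimensional cross-polytope has 2n = 2·2 = 4 vertices.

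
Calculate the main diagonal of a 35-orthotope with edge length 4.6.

d = √(4.6² + 4.6² + ... + 4.6²) [35 terms] = √(35·4.6²) = 4.6√35 ≈ 27.214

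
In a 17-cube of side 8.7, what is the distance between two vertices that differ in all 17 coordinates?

d = √(8.7² + 8.7² + ... + 8.7²) [17 terms] = √(17·8.7²) = 8.7√17 ≈ 35.871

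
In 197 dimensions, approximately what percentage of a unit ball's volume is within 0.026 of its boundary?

1 - (1-0.026)^197 ≈ 0.994427 ≈ 99.44%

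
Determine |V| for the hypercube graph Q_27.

The 27-cube has 2^27 = 134217728 vertices.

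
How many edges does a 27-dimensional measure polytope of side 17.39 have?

Number of 1-faces = C(27,1)·2^(27-1) = 27·67108864 = 1811939328.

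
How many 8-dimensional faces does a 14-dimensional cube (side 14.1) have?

An n-cube has C(n,k)·2^(n-k) k-faces. Here C(14,8)·2^6 = 3003·64 = 192192.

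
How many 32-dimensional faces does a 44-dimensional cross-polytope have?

Each 32-face is the convex hull of 33 vertices, one chosen as ±e_i from each of 33 distinct axes: 2^33·C(44,33) = 65879121507746054144.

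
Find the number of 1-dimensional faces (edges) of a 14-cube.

An n-cube has n·2^(n-1) edges. With n = 14: 14·8192 = 114688.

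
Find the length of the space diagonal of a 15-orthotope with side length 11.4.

d = √(11.4² + 11.4² + ... + 11.4²) [15 terms] = √(15·11.4²) = 11.4√15 ≈ 44.152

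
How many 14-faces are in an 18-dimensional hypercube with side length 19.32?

An n-cube has C(n,k)·2^(n-k) k-faces. Here C(18,14)·2^4 = 3060·16 = 48960.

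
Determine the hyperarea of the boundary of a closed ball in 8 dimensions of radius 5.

S_8(5) = 2·π^(8/2)·(5)^7 / Γ(8/2) = 78125·π^4/3 ≈ 2.5367e+06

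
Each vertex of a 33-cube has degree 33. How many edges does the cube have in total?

Each of the 2^33 = 8589934592 vertices has degree 33; total edges = 33·2^33/2 = 141733920768.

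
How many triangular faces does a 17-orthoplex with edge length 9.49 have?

Each 2-face is the convex hull of 3 vertices, one chosen as ±e_i from each of 3 distinct axes: 2^3·C(17,3) = 5440.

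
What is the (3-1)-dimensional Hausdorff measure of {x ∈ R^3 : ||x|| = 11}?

|∂B_3(11)| = 4πr² = 4π·(11)² ≈ 1520.53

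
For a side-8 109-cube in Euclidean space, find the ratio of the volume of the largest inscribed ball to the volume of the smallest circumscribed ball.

Volume scales as r^n, and r_in/r_out = 1/√109, giving (1/√109)^109 ≈ 9.12548e-112.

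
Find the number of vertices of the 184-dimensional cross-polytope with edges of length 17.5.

The vertices are ±e_1, ..., ±e_184, so there are 2·184 = 368.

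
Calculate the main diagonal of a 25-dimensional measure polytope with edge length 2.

Diagonal = √25 · 2 = 10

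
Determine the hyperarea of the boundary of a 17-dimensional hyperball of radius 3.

S_17(3) = 2·π^(17/2)·(3)^16 / Γ(17/2) = 272097792·π^8/25025 ≈ 1.03169e+08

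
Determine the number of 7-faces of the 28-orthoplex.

f_7(28-orthoplex) = 2^8 · (28 choose 8) = 795674880.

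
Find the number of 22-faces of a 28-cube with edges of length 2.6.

Choose 22 of 28 axes to span the face (C(28,22) = 376740 ways), then fix each of the remaining 6 coordinates at one of its two extreme values (2^6 = 64 ways): 376740·64 = 24111360.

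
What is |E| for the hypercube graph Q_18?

The 18-cube has n·2^(n-1) = 18·2^17 = 18·131072 = 2359296 edges.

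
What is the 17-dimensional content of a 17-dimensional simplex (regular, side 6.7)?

Volume = 6.7^17 · √(18/2^17) / 17! ≈ 0.00363986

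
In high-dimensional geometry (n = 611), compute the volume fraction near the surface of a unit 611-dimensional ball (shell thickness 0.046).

1 - (1-0.046)^611 ≈ 1 - 3.192e-13 ≈ (100 - 3.19e-11)%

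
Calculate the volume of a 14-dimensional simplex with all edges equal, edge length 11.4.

V_14 = √(15) · 11.4^14 / (14! · 2^(14/2)) ≈ 217.318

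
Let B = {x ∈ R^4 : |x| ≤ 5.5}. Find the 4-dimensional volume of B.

The n-ball volume is π^(n/2)·r^n/Γ(n/2+1). With n=4, r=5.5: V = 14641·π^2/32 ≈ 4515.65.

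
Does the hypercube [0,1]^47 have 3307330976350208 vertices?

False. The 47-cube has 2^47 = 140737488355328 vertices.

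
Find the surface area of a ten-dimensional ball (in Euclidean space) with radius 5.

|∂B_10(5)| = 1953125·π^5/12 ≈ 4.98079e+07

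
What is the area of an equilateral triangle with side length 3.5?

Area = (√3/4) · 3.5² = 5.30441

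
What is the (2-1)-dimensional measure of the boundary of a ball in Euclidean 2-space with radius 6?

|∂B_2(6)| = 2πr = 2π·6 ≈ 37.6991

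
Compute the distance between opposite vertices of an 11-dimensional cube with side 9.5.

The space diagonal of an n-cube of side s is s√n. Here 9.5·√11 ≈ 31.5079.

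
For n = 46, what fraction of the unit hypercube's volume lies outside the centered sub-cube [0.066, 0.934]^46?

1 - (1 - 2·0.066)^46 = 1 - 0.868^46 ≈ 0.998514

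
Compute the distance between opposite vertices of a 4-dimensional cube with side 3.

||(3,3,...,3)|| = √(4)·3 = 6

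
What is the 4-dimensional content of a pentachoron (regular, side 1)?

V_4 = √(5) · 1^4 / (4! · 2^(4/2)) ≈ 0.0232924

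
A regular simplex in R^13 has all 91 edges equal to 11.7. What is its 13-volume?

V = (11.7^13 / 13!) · √((13+1) / 2^13) ≈ 511.099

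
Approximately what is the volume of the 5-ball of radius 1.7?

Volume = π^{5/2}·(1.7)^5/Γ(7/2) ≈ 74.7383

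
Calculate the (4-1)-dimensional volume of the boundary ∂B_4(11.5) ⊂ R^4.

The surface area of an n-ball is 2π^(n/2) r^(n-1) / Γ(n/2). For n=4, r=11.5: 12167·π^2/4 ≈ 30020.9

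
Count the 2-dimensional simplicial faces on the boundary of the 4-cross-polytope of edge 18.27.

Number of 2-faces = 2^(2+1) · C(4,2+1) = 8 · 4 = 32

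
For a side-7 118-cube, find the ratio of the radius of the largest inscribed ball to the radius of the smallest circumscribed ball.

r_in = 7/2 (half the side); r_out = 7√118/2 (half the diagonal). Ratio = 1/√118 ≈ 0.0920575.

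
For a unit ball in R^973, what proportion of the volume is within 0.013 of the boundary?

1 - (1-0.013)^973 ≈ 0.9999970448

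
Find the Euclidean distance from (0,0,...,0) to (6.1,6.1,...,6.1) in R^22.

Diagonal = √22 · 6.1 ≈ 28.6115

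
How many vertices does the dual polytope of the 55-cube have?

The 55-dimensional cross-polytope has 2n = 2·55 = 110 vertices.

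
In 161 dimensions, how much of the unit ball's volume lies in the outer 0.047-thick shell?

1 - (1-0.047)^161 ≈ 0.99957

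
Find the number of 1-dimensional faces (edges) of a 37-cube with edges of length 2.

Number of 1-faces = C(37,1)·2^(37-1) = 37·68719476736 = 2542620639232.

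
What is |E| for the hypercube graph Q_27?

Each of the 2^27 = 134217728 vertices has degree 27; total edges = 27·2^27/2 = 1811939328.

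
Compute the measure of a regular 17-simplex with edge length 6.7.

For a regular n-simplex with edge a, V = (a^n / n!)·√((n+1)/2^n). With a=6.7, n=17: V ≈ 0.00363986.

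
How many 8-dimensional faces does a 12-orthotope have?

An n-cube has C(n,k)·2^(n-k) k-faces. Here C(12,8)·2^4 = 495·16 = 7920.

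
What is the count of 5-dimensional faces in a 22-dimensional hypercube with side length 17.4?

An n-cube has C(n,k)·2^(n-k) k-faces. Here C(22,5)·2^17 = 26334·131072 = 3451650048.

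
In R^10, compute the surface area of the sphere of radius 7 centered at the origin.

S_10(7) = 2·π^(10/2)·(7)^9 / Γ(10/2) = 40353607·π^5/12 ≈ 1.02908e+09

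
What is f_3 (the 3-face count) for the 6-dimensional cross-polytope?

f_3(6-orthoplex) = 2^4 · (6 choose 4) = 240.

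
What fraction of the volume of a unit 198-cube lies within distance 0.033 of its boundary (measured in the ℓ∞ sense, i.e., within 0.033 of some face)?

The inner cube has side 1-2·0.033 = 0.934 and volume (0.934)^198 ≈ 1.345e-06, so the shell holds 0.9999986551 of the volume.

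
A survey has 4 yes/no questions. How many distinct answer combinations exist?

An n-cube has 2^n vertices; for n = 4 that is 2^4 = 16.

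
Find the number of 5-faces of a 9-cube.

Choose 5 of 9 axes to span the face (C(9,5) = 126 ways), then fix each of the remaining 4 coordinates at one of its two extreme values (2^4 = 16 ways): 126·16 = 2016.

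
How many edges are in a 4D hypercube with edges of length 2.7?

f_1(4-cube) = (4 choose 1) · 2^3 = 32.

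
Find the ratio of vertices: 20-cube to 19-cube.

The 20-cube has 2^20 = 1048576 vertices. The 19-cube has 2^19 = 524288 vertices. Ratio: 1048576/524288 = 2.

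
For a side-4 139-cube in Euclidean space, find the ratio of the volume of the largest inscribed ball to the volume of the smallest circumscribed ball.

Volume scales as r^n, and r_in/r_out = 1/√139, giving (1/√139)^139 ≈ 1.1494e-149.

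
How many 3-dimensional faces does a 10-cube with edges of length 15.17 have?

f_3(10-cube) = (10 choose 3) · 2^7 = 15360.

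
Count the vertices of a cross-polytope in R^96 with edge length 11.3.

The 96-dimensional cross-polytope has 2n = 2·96 = 192 vertices.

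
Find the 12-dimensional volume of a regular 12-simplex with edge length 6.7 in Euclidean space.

V = (6.7^12 / 12!) · √((12+1) / 2^12) ≈ 0.962393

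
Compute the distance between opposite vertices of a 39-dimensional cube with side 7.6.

The space diagonal of an n-cube of side s is s√n. Here 7.6·√39 ≈ 47.462.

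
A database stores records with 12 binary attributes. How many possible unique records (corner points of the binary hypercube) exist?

An n-cube has 2^n vertices; for n = 12 that is 2^12 = 4096.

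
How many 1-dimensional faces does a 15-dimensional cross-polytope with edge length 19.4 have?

Each 1-face is the convex hull of 2 vertices, one chosen as ±e_i from each of 2 distinct axes: 2^2·C(15,2) = 420.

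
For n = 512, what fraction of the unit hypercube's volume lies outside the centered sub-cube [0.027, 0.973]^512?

Shell fraction = 1 - (1-0.054)^512 ≈ 1 - 4.532e-13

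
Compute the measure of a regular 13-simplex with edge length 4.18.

For a regular n-simplex with edge a, V = (a^n / n!)·√((n+1)/2^n). With a=4.18, n=13: V ≈ 0.000789551.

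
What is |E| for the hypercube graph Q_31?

An n-cube has n·2^(n-1) edges. With n = 31: 31·1073741824 = 33285996544.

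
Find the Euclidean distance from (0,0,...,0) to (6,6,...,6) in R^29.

||(6,6,...,6)|| = √(29)·6 ≈ 32.311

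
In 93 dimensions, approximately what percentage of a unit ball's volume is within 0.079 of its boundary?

1 - (1-0.079)^93 ≈ 0.999526 ≈ 99.9526%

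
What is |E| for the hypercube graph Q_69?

An n-cube has n·2^(n-1) edges. With n = 69: 69·295147905179352825856 = 20365205457375344984064.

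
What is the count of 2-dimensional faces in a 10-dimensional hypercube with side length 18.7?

f_2(10-cube) = (10 choose 2) · 2^8 = 11520.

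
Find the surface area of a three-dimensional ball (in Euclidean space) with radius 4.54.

The surface area of an n-ball is 2π^(n/2) r^(n-1) / Γ(n/2). For n=3, r=4.54: 4πr² = 4π·(4.54)² ≈ 259.013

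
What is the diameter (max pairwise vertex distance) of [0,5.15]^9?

The space diagonal of an n-cube of side s is s√n. Here 5.15·√9 = 15.45.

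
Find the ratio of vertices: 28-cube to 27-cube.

The 28-cube has 2^28 = 268435456 vertices. The 27-cube has 2^27 = 134217728 vertices. Ratio: 268435456/134217728 = 2.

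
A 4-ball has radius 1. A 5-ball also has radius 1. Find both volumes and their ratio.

V_4(1) ≈ 4.9348. V_5(1) ≈ 5.26379. Ratio V_4/V_5 ≈ 0.9375.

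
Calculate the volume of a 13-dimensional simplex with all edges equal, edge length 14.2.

V = (14.2^13 / 13!) · √((13+1) / 2^13) ≈ 6336.32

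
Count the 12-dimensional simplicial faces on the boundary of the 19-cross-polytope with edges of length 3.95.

f_12(19-orthoplex) = 2^13 · (19 choose 13) = 222265344.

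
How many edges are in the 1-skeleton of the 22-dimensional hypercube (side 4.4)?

Each of the 2^22 = 4194304 vertices has degree 22; total edges = 22·2^22/2 = 46137344.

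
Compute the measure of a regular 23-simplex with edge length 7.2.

V = (7.2^23 / 23!) · √((23+1) / 2^23) ≈ 3.42305e-06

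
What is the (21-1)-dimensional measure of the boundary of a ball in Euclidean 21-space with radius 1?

S = n·V_n(r)/r = 21·V_21(1)/1 (volume-to-surface relation), giving 2048·π^10/654729075 ≈ 0.292932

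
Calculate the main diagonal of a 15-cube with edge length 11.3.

The space diagonal of an n-cube of side s is s√n. Here 11.3·√15 ≈ 43.7647.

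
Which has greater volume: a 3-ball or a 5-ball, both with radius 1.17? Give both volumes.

V_3(1.17) ≈ 6.70882. V_5(1.17) ≈ 11.5406. The 5-ball is larger.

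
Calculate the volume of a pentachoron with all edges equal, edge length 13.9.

V = (13.9^4 / 4!) · √((4+1) / 2^4) ≈ 869.507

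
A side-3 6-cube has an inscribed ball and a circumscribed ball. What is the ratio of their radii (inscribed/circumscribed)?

For an n-cube of any side s, the inradius is s/2 and the circumradius is s√n/2, so the ratio is 1/√6 ≈ 0.408248.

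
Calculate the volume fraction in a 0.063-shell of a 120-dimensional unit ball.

V(inner)/V(outer) = ((1-0.063)/1)^120 ≈ 0.0004062, so the shell fraction is 0.999594.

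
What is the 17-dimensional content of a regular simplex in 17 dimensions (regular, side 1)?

V = (1^17 / 17!) · √((17+1) / 2^17) ≈ 3.29468e-17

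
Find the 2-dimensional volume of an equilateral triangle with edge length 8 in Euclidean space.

Area = (√3/4) · 8² = 27.7128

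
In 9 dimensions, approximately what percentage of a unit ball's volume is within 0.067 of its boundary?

1 - (1-0.067)^9 ≈ 0.464284 ≈ 46.43%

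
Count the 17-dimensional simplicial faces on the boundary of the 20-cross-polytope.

Number of 17-faces = 2^(17+1) · C(20,17+1) = 262144 · 190 = 49807360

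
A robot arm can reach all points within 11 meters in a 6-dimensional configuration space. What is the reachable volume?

V = 1771561·π^3/6 ≈ 9.15492e+06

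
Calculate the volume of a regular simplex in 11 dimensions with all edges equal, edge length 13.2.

V = (13.2^11 / 11!) · √((11+1) / 2^11) ≈ 4065.21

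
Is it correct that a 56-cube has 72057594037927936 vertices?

True. The 56-cube has 2^56 = 72057594037927936 vertices.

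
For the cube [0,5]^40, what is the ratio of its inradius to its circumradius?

For an n-cube of any side s, the inradius is s/2 and the circumradius is s√n/2, so the ratio is 1/√40 ≈ 0.158114.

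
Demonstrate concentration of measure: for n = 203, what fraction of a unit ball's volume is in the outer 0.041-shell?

1 - (1-0.041)^203 ≈ 0.999796 ≈ 99.9796%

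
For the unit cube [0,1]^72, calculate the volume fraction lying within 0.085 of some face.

Shell fraction = 1 - (1-0.17)^72 ≈ 0.9999985085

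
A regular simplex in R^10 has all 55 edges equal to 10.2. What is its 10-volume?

V = (10.2^10 / 10!) · √((10+1) / 2^10) ≈ 348.165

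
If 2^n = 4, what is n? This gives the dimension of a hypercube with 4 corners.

n = log_2(4) = 2.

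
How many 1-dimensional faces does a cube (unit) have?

Choose 1 of 3 axes to span the face (C(3,1) = 3 ways), then fix each of the remaining 2 coordinates at one of its two extreme values (2^2 = 4 ways): 3·4 = 12.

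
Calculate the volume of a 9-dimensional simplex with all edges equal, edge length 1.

Volume = 1^9 · √(10/2^9) / 9! ≈ 3.85125e-07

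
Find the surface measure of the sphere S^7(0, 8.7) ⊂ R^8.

S = n·V_n(r)/r = 8·V_8(8.7)/8.7 (volume-to-surface relation), giving 1.22493e+08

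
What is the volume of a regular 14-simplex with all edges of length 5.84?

V = (5.84^14 / 14!) · √((14+1) / 2^14) ≈ 0.0186298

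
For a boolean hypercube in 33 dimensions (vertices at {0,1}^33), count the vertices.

The 33-cube has 2^33 = 8589934592 vertices.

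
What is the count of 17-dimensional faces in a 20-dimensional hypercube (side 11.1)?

An n-cube has C(n,k)·2^(n-k) k-faces. Here C(20,17)·2^3 = 1140·8 = 9120.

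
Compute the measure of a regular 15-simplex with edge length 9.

Volume = 9^15 · √(16/2^15) / 15! ≈ 3.47915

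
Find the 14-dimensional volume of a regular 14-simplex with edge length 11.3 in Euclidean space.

Volume = 11.3^14 · √(15/2^14) / 14! ≈ 192.099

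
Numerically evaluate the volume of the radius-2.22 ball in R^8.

V_8(2.22) = π^(8/2) · (2.22)^8 / Γ(8/2 + 1) ≈ 2394.48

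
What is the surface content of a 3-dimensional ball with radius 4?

S_3(4) = 2·π^(3/2)·(4)^2 / Γ(3/2) = 4πr² = 4π·(4)² ≈ 201.062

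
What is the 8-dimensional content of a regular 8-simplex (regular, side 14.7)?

V = (14.7^8 / 8!) · √((8+1) / 2^8) ≈ 10139.6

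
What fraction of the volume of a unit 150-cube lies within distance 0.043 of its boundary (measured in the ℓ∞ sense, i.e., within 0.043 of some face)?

1 - (1 - 2·0.043)^150 = 1 - 0.914^150 ≈ 0.9999986135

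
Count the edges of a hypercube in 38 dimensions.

An n-cube has n·2^(n-1) edges. With n = 38: 38·137438953472 = 5222680231936.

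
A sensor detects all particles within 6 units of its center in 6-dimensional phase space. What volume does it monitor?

Volume = π^{6/2}·(6)^6/Γ(4) = 7776·π^3 ≈ 241105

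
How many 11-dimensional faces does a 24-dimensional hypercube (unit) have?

f_11(24-cube) = (24 choose 11) · 2^13 = 20448411648.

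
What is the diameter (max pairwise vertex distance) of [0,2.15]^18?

Diagonal = √18 · 2.15 ≈ 9.12168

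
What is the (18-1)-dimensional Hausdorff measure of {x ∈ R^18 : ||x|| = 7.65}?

The surface area of an n-ball is 2π^(n/2) r^(n-1) / Γ(n/2). For n=18, r=7.65: 1.55633e+15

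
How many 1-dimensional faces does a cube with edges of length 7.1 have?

f_1(3-cube) = (3 choose 1) · 2^2 = 12.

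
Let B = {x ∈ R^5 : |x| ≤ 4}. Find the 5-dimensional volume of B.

The n-ball volume is π^(n/2)·r^n/Γ(n/2+1). With n=5, r=4: V = 8192·π^2/15 ≈ 5390.12.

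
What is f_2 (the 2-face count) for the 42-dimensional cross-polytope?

An n-cross-polytope has 2^(k+1)·C(n,k+1) k-faces. Here 2^3·C(42,3) = 8·11480 = 91840.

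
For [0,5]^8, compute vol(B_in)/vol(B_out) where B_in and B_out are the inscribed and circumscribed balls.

Volume scales as r^n, and r_in/r_out = 1/√8, giving (1/√8)^8 ≈ 0.000244141.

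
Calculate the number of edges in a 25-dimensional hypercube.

Number of 1-faces = C(25,1)·2^(25-1) = 25·16777216 = 419430400.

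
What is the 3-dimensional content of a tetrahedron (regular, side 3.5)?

Volume = (√2/12) · 3.5³ = 5.05287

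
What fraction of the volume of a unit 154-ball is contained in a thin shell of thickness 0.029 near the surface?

V(inner)/V(outer) = ((1-0.029)/1)^154 ≈ 0.01076, so the shell fraction is 0.989241.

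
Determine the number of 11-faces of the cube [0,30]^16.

Number of 11-faces = C(16,11) · 2^(16-11) = 4368 · 32 = 139776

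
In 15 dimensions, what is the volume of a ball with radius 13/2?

The n-ball volume is π^(n/2)·r^n/Γ(n/2+1). With n=15, r=13/2: V = 3937376385699289·π^7/19958400 ≈ 5.95841e+11.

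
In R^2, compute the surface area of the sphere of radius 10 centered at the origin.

The surface area of an n-ball is 2π^(n/2) r^(n-1) / Γ(n/2). For n=2, r=10: 2πr = 2π·10 ≈ 62.8319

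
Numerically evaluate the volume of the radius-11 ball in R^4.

V = 14641·π^2/2 ≈ 72250.4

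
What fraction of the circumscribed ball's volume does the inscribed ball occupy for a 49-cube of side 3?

V_in/V_out = n^(-n/2) = 49^(-49/2) ≈ 3.89221e-42.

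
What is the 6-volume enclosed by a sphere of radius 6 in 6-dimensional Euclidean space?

Volume = π^{6/2}·(6)^6/Γ(4) = 7776·π^3 ≈ 241105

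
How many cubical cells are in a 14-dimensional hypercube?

f_3(14-cube) = (14 choose 3) · 2^11 = 745472.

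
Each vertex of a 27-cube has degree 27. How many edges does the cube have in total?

The 27-cube has n·2^(n-1) = 27·2^26 = 27·67108864 = 1811939328 edges.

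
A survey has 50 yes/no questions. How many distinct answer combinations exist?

The 50-cube has 2^50 = 1125899906842624 vertices.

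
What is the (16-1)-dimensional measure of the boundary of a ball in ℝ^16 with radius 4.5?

The surface area of an n-ball is 2π^(n/2) r^(n-1) / Γ(n/2). For n=16, r=4.5: 22876792454961·π^8/9175040 ≈ 2.36584e+10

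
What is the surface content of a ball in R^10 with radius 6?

S_10(6) = 2·π^(10/2)·(6)^9 / Γ(10/2) = 839808·π^5 ≈ 2.56998e+08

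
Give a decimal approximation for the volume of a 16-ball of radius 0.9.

Volume = π^{16/2}·(0.9)^16/Γ(9) ≈ 0.0436072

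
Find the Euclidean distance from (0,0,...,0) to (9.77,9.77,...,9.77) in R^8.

d = √(9.77² + 9.77² + ... + 9.77²) [8 terms] = √(8·9.77²) = 9.77√8 ≈ 27.6337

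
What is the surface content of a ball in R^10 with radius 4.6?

S = n·V_n(r)/r = 10·V_10(4.6)/4.6 (volume-to-surface relation), giving 2.35174e+07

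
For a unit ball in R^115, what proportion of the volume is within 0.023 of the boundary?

1 - (1-0.023)^115 ≈ 0.931155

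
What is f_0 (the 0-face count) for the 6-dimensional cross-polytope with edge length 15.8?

Number of 0-faces = 2^(0+1) · C(6,0+1) = 2 · 6 = 12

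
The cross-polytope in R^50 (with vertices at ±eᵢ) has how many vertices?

The vertices are ±e_1, ..., ±e_50, so there are 2·50 = 100.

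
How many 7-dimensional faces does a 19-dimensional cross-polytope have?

f_7(19-orthoplex) = 2^8 · (19 choose 8) = 19348992.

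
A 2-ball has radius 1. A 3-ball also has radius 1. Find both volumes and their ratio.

V_2(1) ≈ 3.14159. V_3(1) ≈ 4.18879. Ratio V_2/V_3 ≈ 0.75.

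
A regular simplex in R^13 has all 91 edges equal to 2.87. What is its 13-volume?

For a regular n-simplex with edge a, V = (a^n / n!)·√((n+1)/2^n). With a=2.87, n=13: V ≈ 5.9505e-06.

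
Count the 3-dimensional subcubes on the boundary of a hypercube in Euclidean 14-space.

f_3(14-cube) = (14 choose 3) · 2^11 = 745472.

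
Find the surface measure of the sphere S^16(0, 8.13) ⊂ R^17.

S_17(8.13) = 2·π^(17/2)·(8.13)^16 / Γ(17/2) ≈ 8.73089e+14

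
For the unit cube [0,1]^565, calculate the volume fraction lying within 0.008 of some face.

1 - (1 - 2·0.008)^565 = 1 - 0.984^565 ≈ 0.99989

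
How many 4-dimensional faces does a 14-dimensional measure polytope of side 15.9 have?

Number of 4-faces = C(14,4) · 2^(14-4) = 1001 · 1024 = 1025024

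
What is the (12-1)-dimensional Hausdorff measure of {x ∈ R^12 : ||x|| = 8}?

S_12(8) = 2·π^(12/2)·(8)^11 / Γ(12/2) = 2147483648·π^6/15 ≈ 1.37638e+11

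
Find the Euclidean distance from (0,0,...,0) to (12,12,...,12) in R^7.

d = √(12² + 12² + ... + 12²) [7 terms] = √(7·12²) = 12√7 ≈ 31.749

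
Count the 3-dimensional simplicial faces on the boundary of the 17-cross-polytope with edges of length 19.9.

An n-cross-polytope has 2^(k+1)·C(n,k+1) k-faces. Here 2^4·C(17,4) = 16·2380 = 38080.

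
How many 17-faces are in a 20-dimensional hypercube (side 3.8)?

Choose 17 of 20 axes to span the face (C(20,17) = 1140 ways), then fix each of the remaining 3 coordinates at one of its two extreme values (2^3 = 8 ways): 1140·8 = 9120.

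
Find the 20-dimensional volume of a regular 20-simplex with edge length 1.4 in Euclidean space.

Volume = 1.4^20 · √(21/2^20) / 20! ≈ 1.53903e-18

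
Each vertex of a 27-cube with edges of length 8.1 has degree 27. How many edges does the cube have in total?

An n-cube has n·2^(n-1) edges. With n = 27: 27·67108864 = 1811939328.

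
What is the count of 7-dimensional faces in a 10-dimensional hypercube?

An n-cube has C(n,k)·2^(n-k) k-faces. Here C(10,7)·2^3 = 120·8 = 960.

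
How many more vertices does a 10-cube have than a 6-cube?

The 10-cube has 2^10 = 1024 vertices. The 6-cube has 2^6 = 64 vertices. Difference: 1024 - 64 = 960.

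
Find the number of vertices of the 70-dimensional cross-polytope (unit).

Number of vertices = 2n = 140.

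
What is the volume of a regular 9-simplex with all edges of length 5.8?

For a regular n-simplex with edge a, V = (a^n / n!)·√((n+1)/2^n). With a=5.8, n=9: V ≈ 2.86058.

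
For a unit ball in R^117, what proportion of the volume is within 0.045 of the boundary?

1 - (1-0.045)^117 ≈ 0.995425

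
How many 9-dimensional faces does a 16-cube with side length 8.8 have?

Choose 9 of 16 axes to span the face (C(16,9) = 11440 ways), then fix each of the remaining 7 coordinates at one of its two extreme values (2^7 = 128 ways): 11440·128 = 1464320.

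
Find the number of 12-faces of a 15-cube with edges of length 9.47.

f_12(15-cube) = (15 choose 12) · 2^3 = 3640.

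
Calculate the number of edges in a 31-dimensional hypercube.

Number of 1-faces = C(31,1)·2^(31-1) = 31·1073741824 = 33285996544.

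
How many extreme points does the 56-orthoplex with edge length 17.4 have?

An n-cross-polytope has 2n vertices; here n = 56, giving 112.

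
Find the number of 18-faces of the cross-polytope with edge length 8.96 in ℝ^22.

f_18(22-orthoplex) = 2^19 · (22 choose 19) = 807403520.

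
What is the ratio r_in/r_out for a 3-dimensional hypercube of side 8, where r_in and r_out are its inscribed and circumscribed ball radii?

r_in = 8/2 (half the side); r_out = 8√3/2 (half the diagonal). Ratio = 1/√3 ≈ 0.57735.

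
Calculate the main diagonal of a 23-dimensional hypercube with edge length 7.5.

||(7.5,7.5,...,7.5)|| = √(23)·7.5 ≈ 35.9687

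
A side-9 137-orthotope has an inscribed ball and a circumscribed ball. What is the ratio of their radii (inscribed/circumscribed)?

r_in = 9/2 (half the side); r_out = 9√137/2 (half the diagonal). Ratio = 1/√137 ≈ 0.0854358.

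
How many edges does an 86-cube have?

The 86-cube has n·2^(n-1) = 86·2^85 = 86·38685626227668133590597632 = 3326963855579459488791396352 edges.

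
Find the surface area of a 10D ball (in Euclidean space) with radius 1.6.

S_10(1.6) = 2·π^(10/2)·(1.6)^9 / Γ(10/2) ≈ 1752.46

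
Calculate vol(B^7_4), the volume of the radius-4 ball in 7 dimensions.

V = 262144·π^3/105 ≈ 77410.6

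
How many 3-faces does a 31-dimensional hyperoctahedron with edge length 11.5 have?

Number of 3-faces = 2^(3+1) · C(31,3+1) = 16 · 31465 = 503440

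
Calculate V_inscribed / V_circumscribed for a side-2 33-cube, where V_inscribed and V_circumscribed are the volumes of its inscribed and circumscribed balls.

V_in/V_out = n^(-n/2) = 33^(-33/2) ≈ 8.80076e-26.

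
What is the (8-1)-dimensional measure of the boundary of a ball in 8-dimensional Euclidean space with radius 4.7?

The surface area of an n-ball is 2π^(n/2) r^(n-1) / Γ(n/2). For n=8, r=4.7: 1.64499e+06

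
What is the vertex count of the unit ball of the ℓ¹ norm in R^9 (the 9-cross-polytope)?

The 9-dimensional cross-polytope has 2n = 2·9 = 18 vertices.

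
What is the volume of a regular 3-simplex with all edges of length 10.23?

Volume = (√2/12) · 10.23³ = 126.171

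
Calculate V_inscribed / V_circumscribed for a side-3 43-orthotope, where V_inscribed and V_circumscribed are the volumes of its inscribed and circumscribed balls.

V_in / V_out = (r_in/r_out)^43 = (1/√43)^43 = 43^(-43/2) ≈ 7.59326e-36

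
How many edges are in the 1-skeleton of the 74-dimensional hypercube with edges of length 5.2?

Number of 1-faces = C(74,1)·2^(74-1) = 74·9444732965739290427392 = 698910239464707491627008.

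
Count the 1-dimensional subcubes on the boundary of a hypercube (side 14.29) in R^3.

Choose 1 of 3 axes to span the face (C(3,1) = 3 ways), then fix each of the remaining 2 coordinates at one of its two extreme values (2^2 = 4 ways): 3·4 = 12.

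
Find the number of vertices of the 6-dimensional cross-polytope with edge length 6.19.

Number of vertices = 2n = 12.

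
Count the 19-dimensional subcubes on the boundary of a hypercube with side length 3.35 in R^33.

An n-cube has C(n,k)·2^(n-k) k-faces. Here C(33,19)·2^14 = 818809200·16384 = 13415369932800.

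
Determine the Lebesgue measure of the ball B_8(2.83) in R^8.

The n-ball volume is π^(n/2)·r^n/Γ(n/2+1). With n=8, r=2.83: V ≈ 16698.6.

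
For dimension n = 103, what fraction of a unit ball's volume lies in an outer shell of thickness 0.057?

1 - (1-0.057)^103 ≈ 0.99763 ≈ 99.76%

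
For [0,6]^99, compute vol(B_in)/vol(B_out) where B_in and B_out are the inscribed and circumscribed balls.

V_in/V_out = n^(-n/2) = 99^(-99/2) ≈ 1.64459e-99.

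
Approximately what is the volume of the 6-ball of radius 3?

Volume = π^{6/2}·(3)^6/Γ(4) = 243·π^3/2 ≈ 3767.26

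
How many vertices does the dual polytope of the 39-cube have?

An n-cross-polytope has 2n vertices; here n = 39, giving 78.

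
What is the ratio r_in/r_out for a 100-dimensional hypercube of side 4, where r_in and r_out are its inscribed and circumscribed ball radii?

Ratio = (s/2)/(s√100/2) = 100^(-1/2) ≈ 0.1.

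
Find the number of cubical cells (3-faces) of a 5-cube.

Number of 3-faces = C(5,3) · 2^(5-3) = 10 · 4 = 40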